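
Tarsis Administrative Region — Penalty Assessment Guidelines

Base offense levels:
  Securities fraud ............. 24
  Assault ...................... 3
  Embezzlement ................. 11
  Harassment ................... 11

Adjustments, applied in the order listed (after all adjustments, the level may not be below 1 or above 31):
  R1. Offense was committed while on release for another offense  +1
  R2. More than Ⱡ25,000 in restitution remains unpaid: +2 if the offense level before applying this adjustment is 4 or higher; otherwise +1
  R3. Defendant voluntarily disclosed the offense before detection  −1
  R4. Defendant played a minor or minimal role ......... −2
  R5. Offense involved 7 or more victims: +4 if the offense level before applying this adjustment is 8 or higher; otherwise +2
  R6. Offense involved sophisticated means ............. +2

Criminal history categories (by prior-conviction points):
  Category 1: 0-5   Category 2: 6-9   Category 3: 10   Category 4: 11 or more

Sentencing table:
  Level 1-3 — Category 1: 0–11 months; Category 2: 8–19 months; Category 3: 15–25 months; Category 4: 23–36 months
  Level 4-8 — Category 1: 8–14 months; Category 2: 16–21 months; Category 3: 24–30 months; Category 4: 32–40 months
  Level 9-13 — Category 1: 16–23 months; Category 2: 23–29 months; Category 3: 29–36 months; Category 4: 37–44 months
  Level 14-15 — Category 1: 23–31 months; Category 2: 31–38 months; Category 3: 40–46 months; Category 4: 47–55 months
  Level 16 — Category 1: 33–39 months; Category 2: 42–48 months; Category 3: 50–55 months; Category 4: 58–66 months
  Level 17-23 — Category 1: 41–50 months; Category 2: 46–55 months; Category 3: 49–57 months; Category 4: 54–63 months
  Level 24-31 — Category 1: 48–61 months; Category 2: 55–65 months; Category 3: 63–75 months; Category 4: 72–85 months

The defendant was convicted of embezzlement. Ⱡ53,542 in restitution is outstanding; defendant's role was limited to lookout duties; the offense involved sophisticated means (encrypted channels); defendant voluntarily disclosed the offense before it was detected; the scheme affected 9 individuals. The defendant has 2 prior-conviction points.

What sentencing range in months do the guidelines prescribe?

Base offense level for embezzlement: 11.
R2 applies (level before this adjustment is 11 ≥ 4, so +2): 11 + 2 = 13.
R3 applies: 13 − 1 = 12.
R4 applies: 12 − 2 = 10.
R5 applies (level before this adjustment is 10 ≥ 8, so +4): 10 + 4 = 14.
R6 applies: 14 + 2 = 16.
Final offense level: 16.
Criminal history: 2 prior points → Category 1 (0-5).
Level 16 falls in the 16 band.
Grid: Level 16 × Category 1 = 33-39 months.

33-39 months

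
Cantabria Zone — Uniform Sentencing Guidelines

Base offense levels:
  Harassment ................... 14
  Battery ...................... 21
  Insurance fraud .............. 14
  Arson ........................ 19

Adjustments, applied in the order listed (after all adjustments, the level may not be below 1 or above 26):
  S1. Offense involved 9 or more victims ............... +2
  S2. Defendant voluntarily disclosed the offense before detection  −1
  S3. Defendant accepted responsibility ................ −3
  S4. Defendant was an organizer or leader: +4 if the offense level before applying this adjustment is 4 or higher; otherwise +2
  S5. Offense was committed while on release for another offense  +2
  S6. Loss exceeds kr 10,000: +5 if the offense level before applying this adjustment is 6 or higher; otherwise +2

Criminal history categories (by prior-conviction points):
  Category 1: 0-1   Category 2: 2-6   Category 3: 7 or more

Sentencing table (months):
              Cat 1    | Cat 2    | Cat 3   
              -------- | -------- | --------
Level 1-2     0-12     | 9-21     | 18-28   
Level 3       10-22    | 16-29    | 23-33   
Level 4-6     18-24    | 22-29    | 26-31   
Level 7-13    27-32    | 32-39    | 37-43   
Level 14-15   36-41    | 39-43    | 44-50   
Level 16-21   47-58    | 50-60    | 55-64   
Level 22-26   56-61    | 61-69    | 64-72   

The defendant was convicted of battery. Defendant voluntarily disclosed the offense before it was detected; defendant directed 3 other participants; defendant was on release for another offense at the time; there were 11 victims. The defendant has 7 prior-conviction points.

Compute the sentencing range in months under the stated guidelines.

64-72 months

Base offense level for battery: 21.
S1 applies: 21 + 2 = 23.
S2 applies: 23 − 1 = 22.
S4 applies (level before this adjustment is 22 ≥ 4, so +4): 22 + 4 = 26.
S5 applies: 26 + 2 = 28.
S6 does not apply.
Level 28 exceeds the maximum of 26; capped at 26.
Final offense level: 26.
Criminal history: 7 prior points → Category 3 (7+).
Level 26 falls in the 22-26 band.
Grid: Level 22-26 × Category 3 = 64-72 months.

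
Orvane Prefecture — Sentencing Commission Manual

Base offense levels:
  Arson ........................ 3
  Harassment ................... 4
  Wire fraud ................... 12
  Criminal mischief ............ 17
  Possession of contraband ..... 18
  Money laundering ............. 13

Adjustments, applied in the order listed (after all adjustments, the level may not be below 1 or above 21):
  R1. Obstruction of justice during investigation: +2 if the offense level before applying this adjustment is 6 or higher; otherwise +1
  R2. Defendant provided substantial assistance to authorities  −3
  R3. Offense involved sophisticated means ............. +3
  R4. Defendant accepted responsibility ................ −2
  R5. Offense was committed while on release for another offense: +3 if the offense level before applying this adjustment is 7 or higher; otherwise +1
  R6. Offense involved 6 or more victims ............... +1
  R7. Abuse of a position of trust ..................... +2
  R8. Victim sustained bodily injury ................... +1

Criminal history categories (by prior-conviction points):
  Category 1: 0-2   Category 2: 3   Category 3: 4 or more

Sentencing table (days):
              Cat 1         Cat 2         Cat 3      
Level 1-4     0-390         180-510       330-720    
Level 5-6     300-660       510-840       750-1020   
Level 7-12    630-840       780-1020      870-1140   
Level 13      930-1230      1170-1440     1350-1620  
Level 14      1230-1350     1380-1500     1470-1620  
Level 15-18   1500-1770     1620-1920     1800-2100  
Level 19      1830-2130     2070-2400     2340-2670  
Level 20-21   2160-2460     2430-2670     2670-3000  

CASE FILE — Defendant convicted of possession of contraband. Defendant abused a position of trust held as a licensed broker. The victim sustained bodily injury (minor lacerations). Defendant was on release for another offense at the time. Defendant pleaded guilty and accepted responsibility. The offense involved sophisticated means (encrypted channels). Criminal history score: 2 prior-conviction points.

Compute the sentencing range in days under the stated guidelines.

Base offense level for possession of contraband: 18.
R1 does not apply.
R3 applies: 18 + 3 = 21.
R4 applies: 21 − 2 = 19.
R5 applies (level before this adjustment is 19 ≥ 7, so +3): 19 + 3 = 22.
R6 does not apply.
R7 applies: 22 + 2 = 24.
R8 applies: 24 + 1 = 25.
Level 25 exceeds the maximum of 21; capped at 21.
Final offense level: 21.
Criminal history: 2 prior points → Category 1 (0-2).
Level 21 falls in the 20-21 band.
Grid: Level 20-21 × Category 1 = 2160-2460 days.

2160-2460 days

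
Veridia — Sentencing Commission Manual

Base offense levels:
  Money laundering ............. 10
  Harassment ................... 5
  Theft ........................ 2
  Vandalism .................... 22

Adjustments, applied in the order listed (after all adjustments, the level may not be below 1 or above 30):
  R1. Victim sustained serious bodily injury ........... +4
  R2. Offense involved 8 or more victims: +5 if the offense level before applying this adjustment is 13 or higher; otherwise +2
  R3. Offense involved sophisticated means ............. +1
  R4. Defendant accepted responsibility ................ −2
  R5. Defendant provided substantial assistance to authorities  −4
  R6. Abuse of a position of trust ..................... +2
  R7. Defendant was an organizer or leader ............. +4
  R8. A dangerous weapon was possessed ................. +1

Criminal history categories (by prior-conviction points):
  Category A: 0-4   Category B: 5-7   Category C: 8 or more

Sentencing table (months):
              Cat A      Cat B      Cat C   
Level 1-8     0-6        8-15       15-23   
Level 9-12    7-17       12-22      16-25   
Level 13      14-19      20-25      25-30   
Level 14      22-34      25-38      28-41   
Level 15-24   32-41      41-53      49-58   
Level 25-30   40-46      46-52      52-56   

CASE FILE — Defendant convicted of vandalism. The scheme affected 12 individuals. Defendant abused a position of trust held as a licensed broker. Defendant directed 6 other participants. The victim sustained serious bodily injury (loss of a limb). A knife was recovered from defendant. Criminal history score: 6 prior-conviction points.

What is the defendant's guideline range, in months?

Base offense level for vandalism: 22.
R1 applies: 22 + 4 = 26.
R2 applies (level before this adjustment is 26 ≥ 13, so +5): 26 + 5 = 31.
R3 does not apply.
R5 does not apply.
R6 applies: 31 + 2 = 33.
R7 applies: 33 + 4 = 37.
R8 applies: 37 + 1 = 38.
Level 38 exceeds the maximum of 30; capped at 30.
Final offense level: 30.
Criminal history: 6 prior points → Category B (5-7).
Level 30 falls in the 25-30 band.
Grid: Level 25-30 × Category B = 46-52 months.

46-52 months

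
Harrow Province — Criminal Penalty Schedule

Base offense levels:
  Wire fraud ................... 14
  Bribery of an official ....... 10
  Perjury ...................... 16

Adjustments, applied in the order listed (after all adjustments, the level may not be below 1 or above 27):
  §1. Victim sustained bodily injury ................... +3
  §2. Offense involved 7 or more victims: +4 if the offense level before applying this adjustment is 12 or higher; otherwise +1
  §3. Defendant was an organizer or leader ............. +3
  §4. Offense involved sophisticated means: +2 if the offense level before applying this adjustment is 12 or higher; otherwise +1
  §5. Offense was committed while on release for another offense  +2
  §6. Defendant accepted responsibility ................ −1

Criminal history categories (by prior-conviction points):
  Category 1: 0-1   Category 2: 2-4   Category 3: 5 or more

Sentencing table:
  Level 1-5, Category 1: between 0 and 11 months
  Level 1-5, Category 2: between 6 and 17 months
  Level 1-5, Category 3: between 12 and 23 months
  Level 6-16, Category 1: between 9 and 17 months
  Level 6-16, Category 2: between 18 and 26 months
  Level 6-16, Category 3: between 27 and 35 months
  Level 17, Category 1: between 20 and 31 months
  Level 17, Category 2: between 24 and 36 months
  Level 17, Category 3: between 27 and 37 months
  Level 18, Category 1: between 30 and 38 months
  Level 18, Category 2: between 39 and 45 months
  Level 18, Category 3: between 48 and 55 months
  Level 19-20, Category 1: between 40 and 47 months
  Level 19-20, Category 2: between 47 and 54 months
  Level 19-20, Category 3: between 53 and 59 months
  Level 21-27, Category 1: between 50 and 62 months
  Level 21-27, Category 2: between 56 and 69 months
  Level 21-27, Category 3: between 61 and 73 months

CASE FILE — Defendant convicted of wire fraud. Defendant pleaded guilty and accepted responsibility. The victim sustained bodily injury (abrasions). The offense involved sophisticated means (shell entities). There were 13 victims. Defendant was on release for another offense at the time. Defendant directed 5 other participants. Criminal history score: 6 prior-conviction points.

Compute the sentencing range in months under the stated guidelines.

Base offense level for wire fraud: 14.
§1 applies: 14 + 3 = 17.
§2 applies (level before this adjustment is 17 ≥ 12, so +4): 17 + 4 = 21.
§3 applies: 21 + 3 = 24.
§4 applies (level before this adjustment is 24 ≥ 12, so +2): 24 + 2 = 26.
§5 applies: 26 + 2 = 28.
§6 applies: 28 − 1 = 27.
Final offense level: 27.
Criminal history: 6 prior points → Category 3 (5+).
Level 27 falls in the 21-27 band.
Grid: Level 21-27 × Category 3 = 61-73 months.

61-73 months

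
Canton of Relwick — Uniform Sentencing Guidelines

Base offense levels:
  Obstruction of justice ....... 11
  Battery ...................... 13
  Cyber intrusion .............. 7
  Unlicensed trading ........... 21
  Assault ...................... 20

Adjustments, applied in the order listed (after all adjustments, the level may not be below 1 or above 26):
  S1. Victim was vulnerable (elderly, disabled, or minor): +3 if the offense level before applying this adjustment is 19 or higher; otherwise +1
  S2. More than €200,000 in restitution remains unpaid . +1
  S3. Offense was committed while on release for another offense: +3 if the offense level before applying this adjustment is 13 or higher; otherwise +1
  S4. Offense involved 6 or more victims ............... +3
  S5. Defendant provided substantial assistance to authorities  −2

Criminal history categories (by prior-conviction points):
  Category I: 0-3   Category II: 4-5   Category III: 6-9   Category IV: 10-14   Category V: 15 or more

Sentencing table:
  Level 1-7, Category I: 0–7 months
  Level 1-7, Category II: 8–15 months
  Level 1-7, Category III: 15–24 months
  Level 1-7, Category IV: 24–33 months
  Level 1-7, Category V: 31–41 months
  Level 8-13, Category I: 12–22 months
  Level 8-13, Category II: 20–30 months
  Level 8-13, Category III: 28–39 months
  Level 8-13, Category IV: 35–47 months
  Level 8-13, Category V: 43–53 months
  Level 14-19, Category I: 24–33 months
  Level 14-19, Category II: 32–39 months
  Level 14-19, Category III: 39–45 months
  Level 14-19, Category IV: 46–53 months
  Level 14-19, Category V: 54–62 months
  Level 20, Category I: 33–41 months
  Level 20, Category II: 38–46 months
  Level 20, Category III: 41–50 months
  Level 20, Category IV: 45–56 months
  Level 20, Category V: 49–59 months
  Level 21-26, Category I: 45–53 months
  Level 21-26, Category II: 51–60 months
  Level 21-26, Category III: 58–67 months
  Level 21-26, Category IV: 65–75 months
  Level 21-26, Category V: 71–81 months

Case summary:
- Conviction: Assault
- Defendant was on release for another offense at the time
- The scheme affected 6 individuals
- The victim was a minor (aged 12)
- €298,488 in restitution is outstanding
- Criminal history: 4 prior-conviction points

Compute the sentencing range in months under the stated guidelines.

Base offense level for assault: 20.
S1 applies (level before this adjustment is 20 ≥ 19, so +3): 20 + 3 = 23.
S2 applies: 23 + 1 = 24.
S3 applies (level before this adjustment is 24 ≥ 13, so +3): 24 + 3 = 27.
S4 applies: 27 + 3 = 30.
Level 30 exceeds the maximum of 26; capped at 26.
Final offense level: 26.
Criminal history: 4 prior points → Category II (4-5).
Level 26 falls in the 21-26 band.
Grid: Level 21-26 × Category II = 51-60 months.

51-60 months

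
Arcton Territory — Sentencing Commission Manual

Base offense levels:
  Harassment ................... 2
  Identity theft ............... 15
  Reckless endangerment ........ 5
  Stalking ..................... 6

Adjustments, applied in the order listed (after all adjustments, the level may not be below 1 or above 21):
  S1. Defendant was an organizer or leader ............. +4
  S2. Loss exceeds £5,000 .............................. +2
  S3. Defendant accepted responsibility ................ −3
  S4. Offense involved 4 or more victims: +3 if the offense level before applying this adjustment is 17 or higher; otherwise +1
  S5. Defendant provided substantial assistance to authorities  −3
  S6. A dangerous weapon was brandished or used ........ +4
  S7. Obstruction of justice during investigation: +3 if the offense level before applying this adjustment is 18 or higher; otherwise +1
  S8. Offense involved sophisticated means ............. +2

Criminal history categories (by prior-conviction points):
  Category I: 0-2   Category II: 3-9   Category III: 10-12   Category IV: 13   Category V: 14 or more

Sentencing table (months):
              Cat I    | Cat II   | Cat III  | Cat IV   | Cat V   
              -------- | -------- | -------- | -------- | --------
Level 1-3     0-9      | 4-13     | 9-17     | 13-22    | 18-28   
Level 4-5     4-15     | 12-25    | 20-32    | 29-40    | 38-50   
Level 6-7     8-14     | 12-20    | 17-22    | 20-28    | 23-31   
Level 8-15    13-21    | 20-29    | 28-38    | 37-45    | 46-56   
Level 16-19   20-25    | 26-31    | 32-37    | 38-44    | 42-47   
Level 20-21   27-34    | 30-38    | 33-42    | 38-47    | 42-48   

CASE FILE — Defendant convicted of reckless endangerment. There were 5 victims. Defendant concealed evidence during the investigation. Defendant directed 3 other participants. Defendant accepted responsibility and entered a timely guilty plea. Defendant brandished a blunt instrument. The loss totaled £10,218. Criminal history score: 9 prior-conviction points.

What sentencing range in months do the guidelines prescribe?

20-29 months

Base offense level for reckless endangerment: 5.
S1 applies: 5 + 4 = 9.
S2 applies: 9 + 2 = 11.
S3 applies: 11 − 3 = 8.
S4 applies (level before this adjustment is 8 < 17, so +1): 8 + 1 = 9.
S6 applies: 9 + 4 = 13.
S7 applies (level before this adjustment is 13 < 18, so +1): 13 + 1 = 14.
S8 does not apply.
Final offense level: 14.
Criminal history: 9 prior points → Category II (3-9).
Level 14 falls in the 8-15 band.
Grid: Level 8-15 × Category II = 20-29 months.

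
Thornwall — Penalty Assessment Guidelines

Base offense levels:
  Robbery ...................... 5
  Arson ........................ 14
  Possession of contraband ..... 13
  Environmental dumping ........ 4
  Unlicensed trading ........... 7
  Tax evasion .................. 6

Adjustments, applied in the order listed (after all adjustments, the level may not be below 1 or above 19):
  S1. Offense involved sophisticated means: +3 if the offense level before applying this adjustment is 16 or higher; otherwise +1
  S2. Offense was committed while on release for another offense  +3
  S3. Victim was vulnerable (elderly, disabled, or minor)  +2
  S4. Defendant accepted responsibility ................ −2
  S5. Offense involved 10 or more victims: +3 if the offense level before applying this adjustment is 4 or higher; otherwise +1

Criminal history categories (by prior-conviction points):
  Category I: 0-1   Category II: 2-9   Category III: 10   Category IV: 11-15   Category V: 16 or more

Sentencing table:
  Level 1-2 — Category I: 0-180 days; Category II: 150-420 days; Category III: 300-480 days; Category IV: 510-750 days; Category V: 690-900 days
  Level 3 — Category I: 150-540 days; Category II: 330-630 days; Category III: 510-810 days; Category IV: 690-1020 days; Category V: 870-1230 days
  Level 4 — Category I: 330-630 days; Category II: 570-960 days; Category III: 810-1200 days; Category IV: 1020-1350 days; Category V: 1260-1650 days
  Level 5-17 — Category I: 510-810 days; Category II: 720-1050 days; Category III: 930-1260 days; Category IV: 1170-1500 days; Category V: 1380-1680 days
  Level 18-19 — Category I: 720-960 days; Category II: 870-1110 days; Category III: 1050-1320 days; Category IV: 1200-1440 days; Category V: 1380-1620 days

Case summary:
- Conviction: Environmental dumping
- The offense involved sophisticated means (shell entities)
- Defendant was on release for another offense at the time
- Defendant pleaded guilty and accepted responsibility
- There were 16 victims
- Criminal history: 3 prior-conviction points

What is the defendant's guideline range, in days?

Base offense level for environmental dumping: 4.
S1 applies (level before this adjustment is 4 < 16, so +1): 4 + 1 = 5.
S2 applies: 5 + 3 = 8.
S4 applies: 8 − 2 = 6.
S5 applies (level before this adjustment is 6 ≥ 4, so +3): 6 + 3 = 9.
Final offense level: 9.
Criminal history: 3 prior points → Category II (2-9).
Level 9 falls in the 5-17 band.
Grid: Level 5-17 × Category II = 720-1050 days.

720-1050 days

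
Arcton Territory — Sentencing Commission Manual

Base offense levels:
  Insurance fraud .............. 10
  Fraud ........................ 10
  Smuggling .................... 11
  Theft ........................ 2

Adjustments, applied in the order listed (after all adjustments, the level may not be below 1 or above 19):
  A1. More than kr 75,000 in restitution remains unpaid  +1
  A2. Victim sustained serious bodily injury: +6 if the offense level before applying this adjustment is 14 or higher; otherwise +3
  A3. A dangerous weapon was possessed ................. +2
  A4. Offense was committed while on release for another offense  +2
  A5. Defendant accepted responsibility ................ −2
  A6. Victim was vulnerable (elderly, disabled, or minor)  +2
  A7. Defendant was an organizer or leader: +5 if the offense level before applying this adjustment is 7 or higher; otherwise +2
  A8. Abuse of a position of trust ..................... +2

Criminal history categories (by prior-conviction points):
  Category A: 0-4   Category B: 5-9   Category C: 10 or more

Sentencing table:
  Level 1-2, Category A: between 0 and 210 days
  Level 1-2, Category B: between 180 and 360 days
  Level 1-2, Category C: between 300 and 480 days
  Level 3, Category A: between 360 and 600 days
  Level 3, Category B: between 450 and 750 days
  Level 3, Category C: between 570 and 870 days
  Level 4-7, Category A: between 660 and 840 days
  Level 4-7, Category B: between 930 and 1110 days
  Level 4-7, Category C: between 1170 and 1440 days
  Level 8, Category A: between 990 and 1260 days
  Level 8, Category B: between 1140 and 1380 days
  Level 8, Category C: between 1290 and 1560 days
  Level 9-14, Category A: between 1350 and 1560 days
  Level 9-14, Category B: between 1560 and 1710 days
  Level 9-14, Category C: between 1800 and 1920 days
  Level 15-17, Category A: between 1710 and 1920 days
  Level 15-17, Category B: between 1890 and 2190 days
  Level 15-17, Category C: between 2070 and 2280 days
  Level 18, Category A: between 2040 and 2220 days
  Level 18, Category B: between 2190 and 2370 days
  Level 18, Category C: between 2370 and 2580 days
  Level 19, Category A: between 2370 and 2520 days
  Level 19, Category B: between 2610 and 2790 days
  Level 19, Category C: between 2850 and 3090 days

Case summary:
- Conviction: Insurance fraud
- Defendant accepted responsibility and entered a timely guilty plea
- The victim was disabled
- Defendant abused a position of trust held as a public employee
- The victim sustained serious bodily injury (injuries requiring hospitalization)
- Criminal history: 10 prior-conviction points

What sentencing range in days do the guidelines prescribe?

Base offense level for insurance fraud: 10.
A2 applies (level before this adjustment is 10 < 14, so +3): 10 + 3 = 13.
A3 does not apply.
A5 applies: 13 − 2 = 11.
A6 applies: 11 + 2 = 13.
A7 does not apply.
A8 applies: 13 + 2 = 15.
Final offense level: 15.
Criminal history: 10 prior points → Category C (10+).
Level 15 falls in the 15-17 band.
Grid: Level 15-17 × Category C = 2070-2280 days.

2070-2280 days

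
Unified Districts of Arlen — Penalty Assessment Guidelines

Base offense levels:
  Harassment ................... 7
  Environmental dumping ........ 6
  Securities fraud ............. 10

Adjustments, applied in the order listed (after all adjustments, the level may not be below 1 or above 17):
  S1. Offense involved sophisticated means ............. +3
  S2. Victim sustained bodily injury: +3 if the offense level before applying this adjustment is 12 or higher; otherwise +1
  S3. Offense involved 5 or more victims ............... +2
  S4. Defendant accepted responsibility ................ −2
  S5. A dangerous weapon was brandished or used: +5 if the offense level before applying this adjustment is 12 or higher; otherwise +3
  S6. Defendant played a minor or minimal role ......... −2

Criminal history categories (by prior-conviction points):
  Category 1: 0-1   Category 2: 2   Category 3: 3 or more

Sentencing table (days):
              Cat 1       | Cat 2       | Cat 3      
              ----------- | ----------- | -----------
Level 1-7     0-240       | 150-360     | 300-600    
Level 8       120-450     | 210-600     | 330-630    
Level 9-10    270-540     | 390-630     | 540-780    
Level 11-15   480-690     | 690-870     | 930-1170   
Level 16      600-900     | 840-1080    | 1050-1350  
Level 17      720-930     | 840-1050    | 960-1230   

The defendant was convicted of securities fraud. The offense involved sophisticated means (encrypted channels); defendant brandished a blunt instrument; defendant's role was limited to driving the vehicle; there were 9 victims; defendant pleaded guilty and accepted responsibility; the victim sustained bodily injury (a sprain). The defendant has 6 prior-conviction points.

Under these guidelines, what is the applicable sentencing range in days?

960-1230 days

Base offense level for securities fraud: 10.
S1 applies: 10 + 3 = 13.
S2 applies (level before this adjustment is 13 ≥ 12, so +3): 13 + 3 = 16.
S3 applies: 16 + 2 = 18.
S4 applies: 18 − 2 = 16.
S5 applies (level before this adjustment is 16 ≥ 12, so +5): 16 + 5 = 21.
S6 applies: 21 − 2 = 19.
Level 19 exceeds the maximum of 17; capped at 17.
Final offense level: 17.
Criminal history: 6 prior points → Category 3 (3+).
Level 17 falls in the 17 band.
Grid: Level 17 × Category 3 = 960-1230 days.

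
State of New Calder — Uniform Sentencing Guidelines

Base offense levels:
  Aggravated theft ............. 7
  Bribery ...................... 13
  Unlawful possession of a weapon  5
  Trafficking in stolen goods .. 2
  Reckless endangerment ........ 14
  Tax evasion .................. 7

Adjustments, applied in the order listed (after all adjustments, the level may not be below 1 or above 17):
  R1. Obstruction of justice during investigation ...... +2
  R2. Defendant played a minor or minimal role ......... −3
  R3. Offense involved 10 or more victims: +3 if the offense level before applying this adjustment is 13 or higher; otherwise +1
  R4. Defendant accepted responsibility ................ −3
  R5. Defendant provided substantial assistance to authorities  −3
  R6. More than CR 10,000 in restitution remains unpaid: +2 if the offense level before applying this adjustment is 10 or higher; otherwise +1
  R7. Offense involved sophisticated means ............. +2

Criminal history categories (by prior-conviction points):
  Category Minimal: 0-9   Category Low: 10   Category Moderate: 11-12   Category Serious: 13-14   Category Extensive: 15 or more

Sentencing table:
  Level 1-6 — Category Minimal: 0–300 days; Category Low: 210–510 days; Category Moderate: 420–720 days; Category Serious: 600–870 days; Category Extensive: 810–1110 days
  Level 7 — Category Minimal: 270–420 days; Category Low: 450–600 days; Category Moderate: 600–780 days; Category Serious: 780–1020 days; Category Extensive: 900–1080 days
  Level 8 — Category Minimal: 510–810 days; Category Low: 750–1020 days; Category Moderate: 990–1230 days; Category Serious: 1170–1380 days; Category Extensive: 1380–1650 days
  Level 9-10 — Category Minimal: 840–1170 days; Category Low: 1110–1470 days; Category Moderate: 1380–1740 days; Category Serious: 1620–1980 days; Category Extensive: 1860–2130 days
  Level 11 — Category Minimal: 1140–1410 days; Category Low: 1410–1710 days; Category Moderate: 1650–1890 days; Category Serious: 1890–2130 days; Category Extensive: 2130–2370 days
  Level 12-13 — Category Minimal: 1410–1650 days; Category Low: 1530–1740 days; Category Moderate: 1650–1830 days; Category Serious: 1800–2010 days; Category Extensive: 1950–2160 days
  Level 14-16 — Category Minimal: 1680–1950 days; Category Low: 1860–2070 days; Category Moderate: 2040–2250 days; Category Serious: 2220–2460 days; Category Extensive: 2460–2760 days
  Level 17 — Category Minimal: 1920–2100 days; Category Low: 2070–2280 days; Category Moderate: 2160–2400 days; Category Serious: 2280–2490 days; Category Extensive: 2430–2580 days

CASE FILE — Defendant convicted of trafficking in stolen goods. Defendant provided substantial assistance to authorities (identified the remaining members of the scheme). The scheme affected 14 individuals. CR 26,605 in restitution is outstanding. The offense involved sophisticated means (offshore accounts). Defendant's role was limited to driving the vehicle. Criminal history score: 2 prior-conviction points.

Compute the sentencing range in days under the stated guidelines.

Base offense level for trafficking in stolen goods: 2.
R1 does not apply.
R2 applies: 2 − 3 = -1.
R3 applies (level before this adjustment is -1 < 13, so +1): -1 + 1 = 0.
R4 does not apply.
R5 applies: 0 − 3 = -3.
R6 applies (level before this adjustment is -3 < 10, so +1): -3 + 1 = -2.
R7 applies: -2 + 2 = 0.
Level 0 is below the minimum of 1; floored at 1.
Final offense level: 1.
Criminal history: 2 prior points → Category Minimal (0-9).
Level 1 falls in the 1-6 band.
Grid: Level 1-6 × Category Minimal = 0-300 days.

0-300 days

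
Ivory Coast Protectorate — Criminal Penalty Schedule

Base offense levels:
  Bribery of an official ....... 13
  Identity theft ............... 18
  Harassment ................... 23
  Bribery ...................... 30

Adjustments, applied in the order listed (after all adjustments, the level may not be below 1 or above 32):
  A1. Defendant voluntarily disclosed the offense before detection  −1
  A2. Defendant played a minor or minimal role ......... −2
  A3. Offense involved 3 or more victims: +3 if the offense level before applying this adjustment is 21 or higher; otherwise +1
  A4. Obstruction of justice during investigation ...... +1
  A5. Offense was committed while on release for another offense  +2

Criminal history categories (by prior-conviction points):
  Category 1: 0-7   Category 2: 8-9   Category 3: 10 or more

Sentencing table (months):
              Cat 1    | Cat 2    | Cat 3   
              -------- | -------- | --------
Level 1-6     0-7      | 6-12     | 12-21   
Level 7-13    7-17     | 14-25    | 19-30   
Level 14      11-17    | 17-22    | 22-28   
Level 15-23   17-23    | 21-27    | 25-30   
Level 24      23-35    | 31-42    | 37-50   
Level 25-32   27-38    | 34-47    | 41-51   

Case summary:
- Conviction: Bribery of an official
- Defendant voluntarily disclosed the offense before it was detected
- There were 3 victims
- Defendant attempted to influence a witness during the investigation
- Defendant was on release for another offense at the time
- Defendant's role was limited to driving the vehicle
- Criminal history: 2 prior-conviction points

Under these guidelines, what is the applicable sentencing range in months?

11-17 months

Base offense level for bribery of an official: 13.
A1 applies: 13 − 1 = 12.
A2 applies: 12 − 2 = 10.
A3 applies (level before this adjustment is 10 < 21, so +1): 10 + 1 = 11.
A4 applies: 11 + 1 = 12.
A5 applies: 12 + 2 = 14.
Final offense level: 14.
Criminal history: 2 prior points → Category 1 (0-7).
Level 14 falls in the 14 band.
Grid: Level 14 × Category 1 = 11-17 months.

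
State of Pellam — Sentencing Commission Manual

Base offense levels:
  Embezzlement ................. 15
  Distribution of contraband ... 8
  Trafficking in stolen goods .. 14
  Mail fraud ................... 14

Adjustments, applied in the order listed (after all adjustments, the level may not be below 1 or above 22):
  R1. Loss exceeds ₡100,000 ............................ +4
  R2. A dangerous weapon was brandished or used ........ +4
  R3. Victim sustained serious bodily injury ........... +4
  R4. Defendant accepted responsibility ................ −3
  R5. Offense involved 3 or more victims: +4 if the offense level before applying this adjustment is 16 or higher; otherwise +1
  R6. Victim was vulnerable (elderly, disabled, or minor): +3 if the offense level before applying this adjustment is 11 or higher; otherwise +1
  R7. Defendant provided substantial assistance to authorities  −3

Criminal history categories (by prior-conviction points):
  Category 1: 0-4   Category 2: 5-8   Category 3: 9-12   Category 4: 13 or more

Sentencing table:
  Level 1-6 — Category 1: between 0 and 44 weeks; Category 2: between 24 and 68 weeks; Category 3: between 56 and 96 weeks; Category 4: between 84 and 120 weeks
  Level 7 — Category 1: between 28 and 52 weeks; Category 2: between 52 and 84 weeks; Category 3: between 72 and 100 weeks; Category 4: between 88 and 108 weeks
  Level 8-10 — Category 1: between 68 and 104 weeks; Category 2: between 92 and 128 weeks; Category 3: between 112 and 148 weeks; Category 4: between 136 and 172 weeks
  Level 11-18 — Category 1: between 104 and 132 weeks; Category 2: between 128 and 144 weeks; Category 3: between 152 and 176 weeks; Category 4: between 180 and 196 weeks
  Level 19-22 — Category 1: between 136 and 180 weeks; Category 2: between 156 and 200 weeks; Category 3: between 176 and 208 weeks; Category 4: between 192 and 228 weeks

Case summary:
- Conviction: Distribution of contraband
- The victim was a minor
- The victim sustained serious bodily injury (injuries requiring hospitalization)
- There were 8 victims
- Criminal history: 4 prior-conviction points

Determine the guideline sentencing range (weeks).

Base offense level for distribution of contraband: 8.
R3 applies: 8 + 4 = 12.
R5 applies (level before this adjustment is 12 < 16, so +1): 12 + 1 = 13.
R6 applies (level before this adjustment is 13 ≥ 11, so +3): 13 + 3 = 16.
R7 does not apply.
Final offense level: 16.
Criminal history: 4 prior points → Category 1 (0-4).
Level 16 falls in the 11-18 band.
Grid: Level 11-18 × Category 1 = 104-132 weeks.

104-132 weeks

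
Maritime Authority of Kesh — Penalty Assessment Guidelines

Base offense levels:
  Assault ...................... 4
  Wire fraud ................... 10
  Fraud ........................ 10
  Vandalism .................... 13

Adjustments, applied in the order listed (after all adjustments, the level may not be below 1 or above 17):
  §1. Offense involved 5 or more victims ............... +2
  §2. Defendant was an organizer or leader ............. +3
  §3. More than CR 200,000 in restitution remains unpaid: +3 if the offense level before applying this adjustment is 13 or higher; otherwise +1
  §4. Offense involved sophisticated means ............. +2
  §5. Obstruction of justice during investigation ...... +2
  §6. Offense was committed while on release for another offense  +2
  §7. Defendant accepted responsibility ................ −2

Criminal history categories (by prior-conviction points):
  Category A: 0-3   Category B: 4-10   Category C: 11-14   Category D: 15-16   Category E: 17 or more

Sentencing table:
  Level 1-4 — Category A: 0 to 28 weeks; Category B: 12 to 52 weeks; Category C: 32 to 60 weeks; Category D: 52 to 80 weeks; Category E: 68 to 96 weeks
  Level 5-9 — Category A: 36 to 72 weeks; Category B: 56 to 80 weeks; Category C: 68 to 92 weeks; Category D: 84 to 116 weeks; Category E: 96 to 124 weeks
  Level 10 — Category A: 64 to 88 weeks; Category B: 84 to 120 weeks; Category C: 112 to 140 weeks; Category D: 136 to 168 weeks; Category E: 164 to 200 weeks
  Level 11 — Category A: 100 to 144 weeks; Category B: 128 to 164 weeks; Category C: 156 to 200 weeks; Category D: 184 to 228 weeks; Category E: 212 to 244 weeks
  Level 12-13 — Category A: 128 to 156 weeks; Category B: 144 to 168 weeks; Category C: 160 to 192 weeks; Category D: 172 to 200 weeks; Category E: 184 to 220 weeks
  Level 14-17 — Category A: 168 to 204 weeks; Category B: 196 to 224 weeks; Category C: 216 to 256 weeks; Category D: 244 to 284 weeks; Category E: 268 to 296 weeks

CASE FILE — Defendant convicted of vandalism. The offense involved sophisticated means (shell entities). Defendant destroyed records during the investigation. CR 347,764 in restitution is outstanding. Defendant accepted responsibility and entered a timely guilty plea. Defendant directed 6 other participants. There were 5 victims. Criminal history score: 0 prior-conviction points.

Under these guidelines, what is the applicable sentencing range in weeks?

Base offense level for vandalism: 13.
§1 applies: 13 + 2 = 15.
§2 applies: 15 + 3 = 18.
§3 applies (level before this adjustment is 18 ≥ 13, so +3): 18 + 3 = 21.
§4 applies: 21 + 2 = 23.
§5 applies: 23 + 2 = 25.
§6 does not apply.
§7 applies: 25 − 2 = 23.
Level 23 exceeds the maximum of 17; capped at 17.
Final offense level: 17.
Criminal history: 0 prior points → Category A (0-3).
Level 17 falls in the 14-17 band.
Grid: Level 14-17 × Category A = 168-204 weeks.

168-204 weeks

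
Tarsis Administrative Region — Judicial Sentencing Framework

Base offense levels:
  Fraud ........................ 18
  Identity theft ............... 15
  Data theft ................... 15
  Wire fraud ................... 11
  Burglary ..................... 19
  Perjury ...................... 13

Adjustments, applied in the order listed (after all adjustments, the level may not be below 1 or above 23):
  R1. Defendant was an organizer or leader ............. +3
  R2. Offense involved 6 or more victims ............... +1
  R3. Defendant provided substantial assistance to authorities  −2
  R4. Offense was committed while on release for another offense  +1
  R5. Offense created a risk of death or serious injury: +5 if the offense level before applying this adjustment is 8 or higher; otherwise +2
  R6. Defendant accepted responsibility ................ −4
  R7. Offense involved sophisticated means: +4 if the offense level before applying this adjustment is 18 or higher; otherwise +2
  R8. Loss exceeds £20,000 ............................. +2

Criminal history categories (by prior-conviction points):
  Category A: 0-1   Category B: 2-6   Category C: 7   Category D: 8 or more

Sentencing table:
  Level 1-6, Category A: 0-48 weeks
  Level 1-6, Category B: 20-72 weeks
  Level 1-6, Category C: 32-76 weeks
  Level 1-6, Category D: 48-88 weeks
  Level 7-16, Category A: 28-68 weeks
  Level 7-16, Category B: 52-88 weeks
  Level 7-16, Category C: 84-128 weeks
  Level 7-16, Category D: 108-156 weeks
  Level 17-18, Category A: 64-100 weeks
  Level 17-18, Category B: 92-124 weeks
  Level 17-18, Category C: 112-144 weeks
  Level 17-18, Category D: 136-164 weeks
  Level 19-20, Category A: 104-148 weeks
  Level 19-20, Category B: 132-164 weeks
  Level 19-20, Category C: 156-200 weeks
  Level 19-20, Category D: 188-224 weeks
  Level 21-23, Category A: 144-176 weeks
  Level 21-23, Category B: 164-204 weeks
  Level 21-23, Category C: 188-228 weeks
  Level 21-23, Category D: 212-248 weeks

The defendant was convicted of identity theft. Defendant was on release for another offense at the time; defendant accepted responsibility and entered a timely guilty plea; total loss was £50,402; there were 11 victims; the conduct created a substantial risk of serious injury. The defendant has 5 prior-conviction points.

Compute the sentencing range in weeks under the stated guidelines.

132-164 weeks

Base offense level for identity theft: 15.
R1 does not apply.
R2 applies: 15 + 1 = 16.
R3 does not apply.
R4 applies: 16 + 1 = 17.
R5 applies (level before this adjustment is 17 ≥ 8, so +5): 17 + 5 = 22.
R6 applies: 22 − 4 = 18.
R7 does not apply.
R8 applies: 18 + 2 = 20.
Final offense level: 20.
Criminal history: 5 prior points → Category B (2-6).
Level 20 falls in the 19-20 band.
Grid: Level 19-20 × Category B = 132-164 weeks.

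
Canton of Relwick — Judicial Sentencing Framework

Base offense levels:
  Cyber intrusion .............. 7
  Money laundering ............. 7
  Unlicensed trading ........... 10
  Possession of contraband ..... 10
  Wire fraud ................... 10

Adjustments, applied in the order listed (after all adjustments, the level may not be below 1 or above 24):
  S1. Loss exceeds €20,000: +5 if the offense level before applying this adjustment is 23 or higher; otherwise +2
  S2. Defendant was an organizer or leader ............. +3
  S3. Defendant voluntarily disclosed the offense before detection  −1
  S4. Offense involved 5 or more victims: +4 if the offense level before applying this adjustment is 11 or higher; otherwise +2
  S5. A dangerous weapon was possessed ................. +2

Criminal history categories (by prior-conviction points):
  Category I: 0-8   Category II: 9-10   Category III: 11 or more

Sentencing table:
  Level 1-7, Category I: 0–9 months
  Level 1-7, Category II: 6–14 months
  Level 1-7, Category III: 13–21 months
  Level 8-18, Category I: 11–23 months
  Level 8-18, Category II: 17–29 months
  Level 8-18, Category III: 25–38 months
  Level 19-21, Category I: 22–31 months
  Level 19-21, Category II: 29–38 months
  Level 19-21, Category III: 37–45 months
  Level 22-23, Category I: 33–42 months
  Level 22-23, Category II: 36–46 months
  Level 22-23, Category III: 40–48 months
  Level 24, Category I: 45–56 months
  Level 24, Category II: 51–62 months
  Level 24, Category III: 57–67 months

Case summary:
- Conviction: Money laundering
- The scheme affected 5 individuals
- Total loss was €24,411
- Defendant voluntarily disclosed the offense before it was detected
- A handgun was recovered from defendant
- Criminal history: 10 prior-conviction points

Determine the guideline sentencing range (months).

17-29 months

Base offense level for money laundering: 7.
S1 applies (level before this adjustment is 7 < 23, so +2): 7 + 2 = 9.
S2 does not apply.
S3 applies: 9 − 1 = 8.
S4 applies (level before this adjustment is 8 < 11, so +2): 8 + 2 = 10.
S5 applies: 10 + 2 = 12.
Final offense level: 12.
Criminal history: 10 prior points → Category II (9-10).
Level 12 falls in the 8-18 band.
Grid: Level 8-18 × Category II = 17-29 months.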